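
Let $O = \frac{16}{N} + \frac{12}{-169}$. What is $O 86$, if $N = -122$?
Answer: $- \frac{179224}{10309} \approx -17.385$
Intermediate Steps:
$O = - \frac{2084}{10309}$ ($O = \frac{16}{-122} + \frac{12}{-169} = 16 \left(- \frac{1}{122}\right) + 12 \left(- \frac{1}{169}\right) = - \frac{8}{61} - \frac{12}{169} = - \frac{2084}{10309} \approx -0.20215$)
$O 86 = \left(- \frac{2084}{10309}\right) 86 = - \frac{179224}{10309}$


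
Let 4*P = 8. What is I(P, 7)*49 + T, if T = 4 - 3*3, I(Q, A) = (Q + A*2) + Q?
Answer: 877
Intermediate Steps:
P = 2 (P = (¼)*8 = 2)
I(Q, A) = 2*A + 2*Q (I(Q, A) = (Q + 2*A) + Q = 2*A + 2*Q)
T = -5 (T = 4 - 9 = -5)
I(P, 7)*49 + T = (2*7 + 2*2)*49 - 5 = (14 + 4)*49 - 5 = 18*49 - 5 = 882 - 5 = 877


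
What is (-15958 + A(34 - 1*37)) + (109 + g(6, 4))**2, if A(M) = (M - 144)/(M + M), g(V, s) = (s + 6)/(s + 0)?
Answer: -14005/4 ≈ -3501.3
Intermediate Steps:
g(V, s) = (6 + s)/s
A(M) = (-144 + M)/(2*M) (A(M) = (-144 + M)/((2*M)) = (-144 + M)*(1/(2*M)) = (-144 + M)/(2*M))
(-15958 + A(34 - 1*37)) + (109 + g(6, 4))**2 = (-15958 + (-144 + (34 - 1*37))/(2*(34 - 1*37))) + (109 + (6 + 4)/4)**2 = (-15958 + (-144 + (34 - 37))/(2*(34 - 37))) + (109 + (1/4)*10)**2 = (-15958 + (1/2)*(-144 - 3)/(-3)) + (109 + 5/2)**2 = (-15958 + (1/2)*(-1/3)*(-147)) + (223/2)**2 = (-15958 + 49/2) + 49729/4 = -31867/2 + 49729/4 = -14005/4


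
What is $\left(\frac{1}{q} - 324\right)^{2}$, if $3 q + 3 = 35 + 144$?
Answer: $\frac{3251394441}{30976} \approx 1.0497 \cdot 10^{5}$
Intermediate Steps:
$q = \frac{176}{3}$ ($q = -1 + \frac{35 + 144}{3} = -1 + \frac{1}{3} \cdot 179 = -1 + \frac{179}{3} = \frac{176}{3} \approx 58.667$)
$\left(\frac{1}{q} - 324\right)^{2} = \left(\frac{1}{\frac{176}{3}} - 324\right)^{2} = \left(\frac{3}{176} - 324\right)^{2} = \left(- \frac{57021}{176}\right)^{2} = \frac{3251394441}{30976}$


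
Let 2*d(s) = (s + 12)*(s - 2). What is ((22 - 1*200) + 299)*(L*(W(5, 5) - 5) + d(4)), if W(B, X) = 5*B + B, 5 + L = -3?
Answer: -22264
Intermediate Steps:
L = -8 (L = -5 - 3 = -8)
W(B, X) = 6*B
d(s) = (-2 + s)*(12 + s)/2 (d(s) = ((s + 12)*(s - 2))/2 = ((12 + s)*(-2 + s))/2 = ((-2 + s)*(12 + s))/2 = (-2 + s)*(12 + s)/2)
((22 - 1*200) + 299)*(L*(W(5, 5) - 5) + d(4)) = ((22 - 1*200) + 299)*(-8*(6*5 - 5) + (-12 + (1/2)*4**2 + 5*4)) = ((22 - 200) + 299)*(-8*(30 - 5) + (-12 + (1/2)*16 + 20)) = (-178 + 299)*(-8*25 + (-12 + 8 + 20)) = 121*(-200 + 16) = 121*(-184) = -22264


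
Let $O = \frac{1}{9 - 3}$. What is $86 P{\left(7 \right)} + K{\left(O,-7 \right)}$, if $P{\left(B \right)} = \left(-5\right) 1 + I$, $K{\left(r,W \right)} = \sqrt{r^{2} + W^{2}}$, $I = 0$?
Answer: $-430 + \frac{\sqrt{1765}}{6} \approx -423.0$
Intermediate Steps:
$O = \frac{1}{6} \approx 0.16667$
$K{\left(r,W \right)} = \sqrt{W^{2} + r^{2}}$
$P{\left(B \right)} = -5$ ($P{\left(B \right)} = \left(-5\right) 1 + 0 = -5 + 0 = -5$)
$86 P{\left(7 \right)} + K{\left(O,-7 \right)} = 86 \left(-5\right) + \sqrt{\left(-7\right)^{2} + \left(\frac{1}{6}\right)^{2}} = -430 + \sqrt{49 + \frac{1}{36}} = -430 + \sqrt{\frac{1765}{36}} = -430 + \frac{\sqrt{1765}}{6}$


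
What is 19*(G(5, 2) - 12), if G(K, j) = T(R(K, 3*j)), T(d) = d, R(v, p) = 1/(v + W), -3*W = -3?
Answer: -1349/6 ≈ -224.83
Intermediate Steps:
W = 1 (W = -⅓*(-3) = 1)
R(v, p) = 1/(1 + v) (R(v, p) = 1/(v + 1) = 1/(1 + v))
G(K, j) = 1/(1 + K)
19*(G(5, 2) - 12) = 19*(1/(1 + 5) - 12) = 19*(1/6 - 12) = 19*(⅙ - 12) = 19*(-71/6) = -1349/6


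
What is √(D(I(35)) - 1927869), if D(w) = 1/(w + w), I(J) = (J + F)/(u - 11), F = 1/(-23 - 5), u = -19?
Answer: 703*I*√3738801/979 ≈ 1388.5*I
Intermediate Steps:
F = -1/28 (F = 1/(-28) = -1/28 ≈ -0.035714)
I(J) = 1/840 - J/30 (I(J) = (J - 1/28)/(-19 - 11) = (-1/28 + J)/(-30) = (-1/28 + J)*(-1/30) = 1/840 - J/30)
D(w) = 1/(2*w)
√(D(I(35)) - 1927869) = √(1/(2*(1/840 - 1/30*35)) - 1927869) = √(1/(2*(1/840 - 7/6)) - 1927869) = √(1/(2*(-979/840)) - 1927869) = √((½)*(-840/979) - 1927869) = √(-420/979 - 1927869) = √(-1887384171/979) = 703*I*√3738801/979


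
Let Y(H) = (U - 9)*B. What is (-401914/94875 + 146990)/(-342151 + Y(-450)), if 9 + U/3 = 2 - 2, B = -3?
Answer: -13945274336/32451329625 ≈ -0.42973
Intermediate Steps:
U = -27 (U = -27 + 3*(2 - 2) = -27 + 3*0 = -27 + 0 = -27)
Y(H) = 108 (Y(H) = (-27 - 9)*(-3) = -36*(-3) = 108)
(-401914/94875 + 146990)/(-342151 + Y(-450)) = (-401914/94875 + 146990)/(-342151 + 108) = (-401914*1/94875 + 146990)/(-342043) = (-401914/94875 + 146990)*(-1/342043) = (13945274336/94875)*(-1/342043) = -13945274336/32451329625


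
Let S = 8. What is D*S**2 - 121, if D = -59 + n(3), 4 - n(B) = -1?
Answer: -3577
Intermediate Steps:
n(B) = 5 (n(B) = 4 - 1*(-1) = 4 + 1 = 5)
D = -54 (D = -59 + 5 = -54)
D*S**2 - 121 = -54*8**2 - 121 = -54*64 - 121 = -3456 - 121 = -3577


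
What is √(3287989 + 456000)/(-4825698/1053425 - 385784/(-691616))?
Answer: -91070698100*√3743989/366391929721 ≈ -480.95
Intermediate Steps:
√(3287989 + 456000)/(-4825698/1053425 - 385784/(-691616)) = √3743989/(-4825698*1/1053425 - 385784*(-1/691616)) = √3743989/(-4825698/1053425 + 48223/86452) = √3743989/(-366391929721/91070698100) = √3743989*(-91070698100/366391929721) = -91070698100*√3743989/366391929721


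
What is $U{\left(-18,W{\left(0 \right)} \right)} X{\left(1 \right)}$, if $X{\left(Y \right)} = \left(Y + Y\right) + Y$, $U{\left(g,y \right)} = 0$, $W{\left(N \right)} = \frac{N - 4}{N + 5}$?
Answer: $0$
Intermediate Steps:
$W{\left(N \right)} = \frac{-4 + N}{5 + N}$
$X{\left(Y \right)} = 3 Y$ ($X{\left(Y \right)} = 2 Y + Y = 3 Y$)
$U{\left(-18,W{\left(0 \right)} \right)} X{\left(1 \right)} = 0 \cdot 3 \cdot 1 = 0 \cdot 3 = 0$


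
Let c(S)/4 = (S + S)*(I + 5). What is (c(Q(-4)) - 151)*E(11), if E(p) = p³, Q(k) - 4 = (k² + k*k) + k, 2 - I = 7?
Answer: -200981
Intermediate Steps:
I = -5 (I = 2 - 1*7 = 2 - 7 = -5)
Q(k) = 4 + k + 2*k² (Q(k) = 4 + ((k² + k*k) + k) = 4 + ((k² + k²) + k) = 4 + (2*k² + k) = 4 + (k + 2*k²) = 4 + k + 2*k²)
c(S) = 0 (c(S) = 4*((S + S)*(-5 + 5)) = 4*((2*S)*0) = 4*0 = 0)
(c(Q(-4)) - 151)*E(11) = (0 - 151)*11³ = -151*1331 = -200981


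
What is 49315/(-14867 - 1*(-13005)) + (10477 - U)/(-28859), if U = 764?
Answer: -205895313/7676494 ≈ -26.822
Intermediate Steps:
49315/(-14867 - 1*(-13005)) + (10477 - U)/(-28859) = 49315/(-14867 - 1*(-13005)) + (10477 - 1*764)/(-28859) = 49315/(-14867 + 13005) + (10477 - 764)*(-1/28859) = 49315/(-1862) + 9713*(-1/28859) = 49315*(-1/1862) - 9713/28859 = -7045/266 - 9713/28859 = -205895313/7676494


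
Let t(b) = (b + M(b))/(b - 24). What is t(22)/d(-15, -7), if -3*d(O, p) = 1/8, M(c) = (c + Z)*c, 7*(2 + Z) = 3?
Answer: 39600/7 ≈ 5657.1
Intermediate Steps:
Z = -11/7 (Z = -2 + (1/7)*3 = -2 + 3/7 = -11/7 ≈ -1.5714)
M(c) = c*(-11/7 + c) (M(c) = (c - 11/7)*c = (-11/7 + c)*c = c*(-11/7 + c))
d(O, p) = -1/24 (d(O, p) = -1/3/8 = -1/3*1/8 = -1/24)
t(b) = (b + b*(-11 + 7*b)/7)/(-24 + b) (t(b) = (b + b*(-11 + 7*b)/7)/(b - 24) = (b + b*(-11 + 7*b)/7)/(-24 + b))
t(22)/d(-15, -7) = ((1/7)*22*(-4 + 7*22)/(-24 + 22))/(-1/24) = ((1/7)*22*(-4 + 154)/(-2))*(-24) = ((1/7)*22*(-1/2)*150)*(-24) = -1650/7*(-24) = 39600/7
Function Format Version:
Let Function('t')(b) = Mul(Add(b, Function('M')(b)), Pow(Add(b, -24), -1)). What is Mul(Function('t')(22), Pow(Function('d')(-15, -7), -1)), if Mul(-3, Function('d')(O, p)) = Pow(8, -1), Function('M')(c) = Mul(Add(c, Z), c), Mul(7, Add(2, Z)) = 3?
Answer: Rational(39600, 7) ≈ 5657.1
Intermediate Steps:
Z = Rational(-11, 7) (Z = Add(-2, Mul(Rational(1, 7), 3)) = Add(-2, Rational(3, 7)) = Rational(-11, 7) ≈ -1.5714)
Function('M')(c) = Mul(c, Add(Rational(-11, 7), c)) (Function('M')(c) = Mul(Add(c, Rational(-11, 7)), c) = Mul(Add(Rational(-11, 7), c), c) = Mul(c, Add(Rational(-11, 7), c)))
Function('d')(O, p) = Rational(-1, 24) (Function('d')(O, p) = Mul(Rational(-1, 3), Pow(8, -1)) = Mul(Rational(-1, 3), Rational(1, 8)) = Rational(-1, 24))
Function('t')(b) = Mul(Pow(Add(-24, b), -1), Add(b, Mul(Rational(1, 7), b, Add(-11, Mul(7, b))))) (Function('t')(b) = Mul(Add(b, Mul(Rational(1, 7), b, Add(-11, Mul(7, b)))), Pow(Add(b, -24), -1)) = Mul(Add(b, Mul(Rational(1, 7), b, Add(-11, Mul(7, b)))), Pow(Add(-24, b), -1)) = Mul(Pow(Add(-24, b), -1), Add(b, Mul(Rational(1, 7), b, Add(-11, Mul(7, b))))))
Mul(Function('t')(22), Pow(Function('d')(-15, -7), -1)) = Mul(Mul(Rational(1, 7), 22, Pow(Add(-24, 22), -1), Add(-4, Mul(7, 22))), Pow(Rational(-1, 24), -1)) = Mul(Mul(Rational(1, 7), 22, Pow(-2, -1), Add(-4, 154)), -24) = Mul(Mul(Rational(1, 7), 22, Rational(-1, 2), 150), -24) = Mul(Rational(-1650, 7), -24) = Rational(39600, 7)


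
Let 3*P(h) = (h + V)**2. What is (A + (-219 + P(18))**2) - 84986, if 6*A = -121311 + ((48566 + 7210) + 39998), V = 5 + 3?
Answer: -1605637/18 ≈ -89202.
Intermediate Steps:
V = 8
P(h) = (8 + h)**2/3 (P(h) = (h + 8)**2/3 = (8 + h)**2/3)
A = -25537/6 (A = (-121311 + ((48566 + 7210) + 39998))/6 = (-121311 + (55776 + 39998))/6 = (-121311 + 95774)/6 = (1/6)*(-25537) = -25537/6 ≈ -4256.2)
(A + (-219 + P(18))**2) - 84986 = (-25537/6 + (-219 + (8 + 18)**2/3)**2) - 84986 = (-25537/6 + (-219 + (1/3)*26**2)**2) - 84986 = (-25537/6 + (-219 + (1/3)*676)**2) - 84986 = (-25537/6 + (-219 + 676/3)**2) - 84986 = (-25537/6 + (19/3)**2) - 84986 = (-25537/6 + 361/9) - 84986 = -75889/18 - 84986 = -1605637/18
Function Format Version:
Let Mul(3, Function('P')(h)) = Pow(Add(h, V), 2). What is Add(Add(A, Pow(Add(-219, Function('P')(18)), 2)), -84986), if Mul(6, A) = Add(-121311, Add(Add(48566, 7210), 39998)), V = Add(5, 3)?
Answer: Rational(-1605637, 18) ≈ -89202.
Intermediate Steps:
V = 8
Function('P')(h) = Mul(Rational(1, 3), Pow(Add(8, h), 2)) (Function('P')(h) = Mul(Rational(1, 3), Pow(Add(h, 8), 2)) = Mul(Rational(1, 3), Pow(Add(8, h), 2)))
A = Rational(-25537, 6) (A = Mul(Rational(1, 6), Add(-121311, Add(Add(48566, 7210), 39998))) = Mul(Rational(1, 6), Add(-121311, Add(55776, 39998))) = Mul(Rational(1, 6), Add(-121311, 95774)) = Mul(Rational(1, 6), -25537) = Rational(-25537, 6) ≈ -4256.2)
Add(Add(A, Pow(Add(-219, Function('P')(18)), 2)), -84986) = Add(Add(Rational(-25537, 6), Pow(Add(-219, Mul(Rational(1, 3), Pow(Add(8, 18), 2))), 2)), -84986) = Add(Add(Rational(-25537, 6), Pow(Add(-219, Mul(Rational(1, 3), Pow(26, 2))), 2)), -84986) = Add(Add(Rational(-25537, 6), Pow(Add(-219, Mul(Rational(1, 3), 676)), 2)), -84986) = Add(Add(Rational(-25537, 6), Pow(Add(-219, Rational(676, 3)), 2)), -84986) = Add(Add(Rational(-25537, 6), Pow(Rational(19, 3), 2)), -84986) = Add(Add(Rational(-25537, 6), Rational(361, 9)), -84986) = Add(Rational(-75889, 18), -84986) = Rational(-1605637, 18)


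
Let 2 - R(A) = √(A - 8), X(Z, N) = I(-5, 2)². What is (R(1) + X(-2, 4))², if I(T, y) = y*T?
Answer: (102 - I*√7)² ≈ 10397.0 - 539.73*I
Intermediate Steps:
I(T, y) = T*y
X(Z, N) = 100 (X(Z, N) = (-5*2)² = (-10)² = 100)
R(A) = 2 - √(-8 + A) (R(A) = 2 - √(A - 8) = 2 - √(-8 + A))
(R(1) + X(-2, 4))² = ((2 - √(-8 + 1)) + 100)² = ((2 - √(-7)) + 100)² = ((2 - I*√7) + 100)² = (102 - I*√7)²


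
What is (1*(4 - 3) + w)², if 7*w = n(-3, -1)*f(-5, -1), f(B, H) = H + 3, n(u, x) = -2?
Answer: 9/49 ≈ 0.18367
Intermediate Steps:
f(B, H) = 3 + H
w = -4/7 (w = (-2*(3 - 1))/7 = (-2*2)/7 = (⅐)*(-4) = -4/7 ≈ -0.57143)
(1*(4 - 3) + w)² = (1*(4 - 3) - 4/7)² = (1*1 - 4/7)² = (1 - 4/7)² = (3/7)² = 9/49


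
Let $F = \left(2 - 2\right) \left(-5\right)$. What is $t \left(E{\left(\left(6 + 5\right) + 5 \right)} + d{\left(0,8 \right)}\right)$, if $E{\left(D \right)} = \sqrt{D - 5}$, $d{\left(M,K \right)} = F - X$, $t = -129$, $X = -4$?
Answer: $-516 - 129 \sqrt{11} \approx -943.84$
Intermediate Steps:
$F = 0$ ($F = 0 \left(-5\right) = 0$)
$d{\left(M,K \right)} = 4$ ($d{\left(M,K \right)} = 0 - -4 = 0 + 4 = 4$)
$E{\left(D \right)} = \sqrt{-5 + D}$
$t \left(E{\left(\left(6 + 5\right) + 5 \right)} + d{\left(0,8 \right)}\right) = - 129 \left(\sqrt{-5 + \left(\left(6 + 5\right) + 5\right)} + 4\right) = - 129 \left(\sqrt{-5 + \left(11 + 5\right)} + 4\right) = - 129 \left(\sqrt{-5 + 16} + 4\right) = - 129 \left(\sqrt{11} + 4\right) = - 129 \left(4 + \sqrt{11}\right) = -516 - 129 \sqrt{11}$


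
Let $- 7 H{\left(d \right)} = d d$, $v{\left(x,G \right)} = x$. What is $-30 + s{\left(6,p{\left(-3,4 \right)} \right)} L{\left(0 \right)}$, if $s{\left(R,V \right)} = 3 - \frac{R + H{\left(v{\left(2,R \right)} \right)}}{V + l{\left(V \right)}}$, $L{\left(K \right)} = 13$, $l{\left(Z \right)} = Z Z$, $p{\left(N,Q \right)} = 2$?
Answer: $- \frac{58}{21} \approx -2.7619$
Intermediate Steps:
$l{\left(Z \right)} = Z^{2}$
$H{\left(d \right)} = - \frac{d^{2}}{7}$ ($H{\left(d \right)} = - \frac{d d}{7} = - \frac{d^{2}}{7}$)
$s{\left(R,V \right)} = 3 - \frac{- \frac{4}{7} + R}{V + V^{2}}$ ($s{\left(R,V \right)} = 3 - \frac{R - \frac{2^{2}}{7}}{V + V^{2}} = 3 - \frac{R - \frac{4}{7}}{V + V^{2}} = 3 - \frac{- \frac{4}{7} + R}{V + V^{2}}$)
$-30 + s{\left(6,p{\left(-3,4 \right)} \right)} L{\left(0 \right)} = -30 + \frac{\frac{4}{7} - 6 + 3 \cdot 2 + 3 \cdot 2^{2}}{2 \left(1 + 2\right)} 13 = -30 + \frac{\frac{4}{7} - 6 + 6 + 3 \cdot 4}{2 \cdot 3} \cdot 13 = -30 + \frac{1}{2} \cdot \frac{1}{3} \left(\frac{4}{7} - 6 + 6 + 12\right) 13 = -30 + \frac{1}{2} \cdot \frac{1}{3} \cdot \frac{88}{7} \cdot 13 = -30 + \frac{44}{21} \cdot 13 = -30 + \frac{572}{21} = - \frac{58}{21}$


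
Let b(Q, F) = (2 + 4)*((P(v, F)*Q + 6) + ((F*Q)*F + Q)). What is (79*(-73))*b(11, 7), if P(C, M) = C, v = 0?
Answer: -19238712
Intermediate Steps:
b(Q, F) = 36 + 6*Q + 6*Q*F² (b(Q, F) = (2 + 4)*((0*Q + 6) + ((F*Q)*F + Q)) = 6*((0 + 6) + (Q*F² + Q)) = 6*(6 + (Q + Q*F²)) = 6*(6 + Q + Q*F²) = 36 + 6*Q + 6*Q*F²)
(79*(-73))*b(11, 7) = (79*(-73))*(36 + 6*11 + 6*11*7²) = -5767*(36 + 66 + 6*11*49) = -5767*(36 + 66 + 3234) = -5767*3336 = -19238712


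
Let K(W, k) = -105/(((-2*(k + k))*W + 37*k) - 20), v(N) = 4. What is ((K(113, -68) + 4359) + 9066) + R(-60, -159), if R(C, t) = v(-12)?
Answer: 25246513/1880 ≈ 13429.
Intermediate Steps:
R(C, t) = 4
K(W, k) = -105/(-20 + 37*k - 4*W*k) (K(W, k) = -105/(((-4*k)*W + 37*k) - 20) = -105/((-4*W*k + 37*k) - 20) = -105/((37*k - 4*W*k) - 20) = -105/(-20 + 37*k - 4*W*k))
((K(113, -68) + 4359) + 9066) + R(-60, -159) = ((105/(20 - 37*(-68) + 4*113*(-68)) + 4359) + 9066) + 4 = ((105/(20 + 2516 - 30736) + 4359) + 9066) + 4 = ((105/(-28200) + 4359) + 9066) + 4 = ((105*(-1/28200) + 4359) + 9066) + 4 = ((-7/1880 + 4359) + 9066) + 4 = (8194913/1880 + 9066) + 4 = 25238993/1880 + 4 = 25246513/1880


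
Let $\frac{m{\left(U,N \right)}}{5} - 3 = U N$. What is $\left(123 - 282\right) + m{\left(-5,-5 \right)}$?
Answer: $-19$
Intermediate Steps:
$m{\left(U,N \right)} = 15 + 5 N U$ ($m{\left(U,N \right)} = 15 + 5 U N = 15 + 5 N U$)
$\left(123 - 282\right) + m{\left(-5,-5 \right)} = \left(123 - 282\right) + \left(15 + 5 \left(-5\right) \left(-5\right)\right) = -159 + \left(15 + 125\right) = -159 + 140 = -19$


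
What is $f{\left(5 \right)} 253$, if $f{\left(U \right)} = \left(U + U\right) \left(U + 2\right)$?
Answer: $17710$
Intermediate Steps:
$f{\left(U \right)} = 2 U \left(2 + U\right)$
$f{\left(5 \right)} 253 = 2 \cdot 5 \left(2 + 5\right) 253 = 2 \cdot 5 \cdot 7 \cdot 253 = 70 \cdot 253 = 17710$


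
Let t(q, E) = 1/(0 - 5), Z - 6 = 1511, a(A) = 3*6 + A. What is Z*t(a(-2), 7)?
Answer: -1517/5 ≈ -303.40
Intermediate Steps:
a(A) = 18 + A
Z = 1517 (Z = 6 + 1511 = 1517)
t(q, E) = -1/5 (t(q, E) = 1/(-5) = -1/5)
Z*t(a(-2), 7) = 1517*(-1/5) = -1517/5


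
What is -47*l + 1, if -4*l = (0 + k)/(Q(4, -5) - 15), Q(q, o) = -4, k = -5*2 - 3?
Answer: 687/76 ≈ 9.0395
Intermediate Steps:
k = -13 (k = -10 - 3 = -13)
l = -13/76 (l = -(0 - 13)/(4*(-4 - 15)) = -(-13)/(4*(-19)) = -(-13)*(-1)/(4*19) = -¼*13/19 = -13/76 ≈ -0.17105)
-47*l + 1 = -47*(-13/76) + 1 = 611/76 + 1 = 687/76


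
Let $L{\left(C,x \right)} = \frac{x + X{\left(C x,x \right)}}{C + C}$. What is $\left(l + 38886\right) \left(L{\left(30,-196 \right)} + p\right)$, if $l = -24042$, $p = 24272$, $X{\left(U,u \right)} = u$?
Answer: $\frac{1800982936}{5} \approx 3.602 \cdot 10^{8}$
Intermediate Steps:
$L{\left(C,x \right)} = \frac{x}{C}$ ($L{\left(C,x \right)} = \frac{x + x}{C + C} = \frac{2 x}{2 C} = 2 x \frac{1}{2 C} = \frac{x}{C}$)
$\left(l + 38886\right) \left(L{\left(30,-196 \right)} + p\right) = \left(-24042 + 38886\right) \left(- \frac{196}{30} + 24272\right) = 14844 \left(\left(-196\right) \frac{1}{30} + 24272\right) = 14844 \left(- \frac{98}{15} + 24272\right) = 14844 \cdot \frac{363982}{15} = \frac{1800982936}{5}$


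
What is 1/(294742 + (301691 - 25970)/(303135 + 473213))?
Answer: 776348/228822637937 ≈ 3.3928e-6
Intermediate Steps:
1/(294742 + (301691 - 25970)/(303135 + 473213)) = 1/(294742 + 275721/776348) = 1/(228822637937/776348) = 776348/228822637937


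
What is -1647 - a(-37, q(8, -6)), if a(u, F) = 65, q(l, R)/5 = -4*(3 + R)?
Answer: -1712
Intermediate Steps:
q(l, R) = -60 - 20*R (q(l, R) = 5*(-4*(3 + R)) = 5*(-12 - 4*R) = -60 - 20*R)
-1647 - a(-37, q(8, -6)) = -1647 - 1*65 = -1647 - 65 = -1712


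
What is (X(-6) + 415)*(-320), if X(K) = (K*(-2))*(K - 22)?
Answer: -25280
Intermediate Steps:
X(K) = -2*K*(-22 + K) (X(K) = (-2*K)*(-22 + K) = -2*K*(-22 + K))
(X(-6) + 415)*(-320) = (2*(-6)*(22 - 1*(-6)) + 415)*(-320) = (2*(-6)*(22 + 6) + 415)*(-320) = (2*(-6)*28 + 415)*(-320) = (-336 + 415)*(-320) = 79*(-320) = -25280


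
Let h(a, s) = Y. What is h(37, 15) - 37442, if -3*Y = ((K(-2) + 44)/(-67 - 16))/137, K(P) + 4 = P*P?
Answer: -1277258902/34113 ≈ -37442.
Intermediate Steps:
K(P) = -4 + P**2 (K(P) = -4 + P*P = -4 + P**2)
Y = 44/34113 (Y = -((-4 + (-2)**2) + 44)/(-67 - 16)/(3*137) = -((-4 + 4) + 44)/(-83)/(3*137) = -(0 + 44)*(-1/83)/(3*137) = -44*(-1/83)/(3*137) = -(-44)/(249*137) = -1/3*(-44/11371) = 44/34113 ≈ 0.0012898)
h(a, s) = 44/34113
h(37, 15) - 37442 = 44/34113 - 37442 = -1277258902/34113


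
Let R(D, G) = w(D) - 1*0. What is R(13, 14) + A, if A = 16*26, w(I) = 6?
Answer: 422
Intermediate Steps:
A = 416
R(D, G) = 6 (R(D, G) = 6 - 1*0 = 6 + 0 = 6)
R(13, 14) + A = 6 + 416 = 422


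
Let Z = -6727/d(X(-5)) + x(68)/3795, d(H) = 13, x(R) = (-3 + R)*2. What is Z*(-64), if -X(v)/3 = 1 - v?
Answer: 326749120/9867 ≈ 33115.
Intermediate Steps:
x(R) = -6 + 2*R
X(v) = -3 + 3*v (X(v) = -3*(1 - v) = -3 + 3*v)
Z = -5105455/9867 (Z = -6727/13 + (-6 + 2*68)/3795 = -6727*1/13 + (-6 + 136)*(1/3795) = -6727/13 + 130*(1/3795) = -6727/13 + 26/759 = -5105455/9867 ≈ -517.43)
Z*(-64) = -5105455/9867*(-64) = 326749120/9867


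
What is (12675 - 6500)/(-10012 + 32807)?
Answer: 1235/4559 ≈ 0.27089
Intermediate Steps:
(12675 - 6500)/(-10012 + 32807) = 6175/22795 = 6175*(1/22795) = 1235/4559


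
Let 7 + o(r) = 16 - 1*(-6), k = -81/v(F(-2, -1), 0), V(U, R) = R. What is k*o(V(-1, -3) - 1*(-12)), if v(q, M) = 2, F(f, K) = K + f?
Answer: -1215/2 ≈ -607.50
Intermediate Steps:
k = -81/2 ≈ -40.500
o(r) = 15 (o(r) = -7 + (16 - 1*(-6)) = -7 + (16 + 6) = -7 + 22 = 15)
k*o(V(-1, -3) - 1*(-12)) = -81/2*15 = -1215/2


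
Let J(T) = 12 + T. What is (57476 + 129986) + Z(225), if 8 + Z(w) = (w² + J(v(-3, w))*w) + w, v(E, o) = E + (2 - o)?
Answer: 190154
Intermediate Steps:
v(E, o) = 2 + E - o
Z(w) = -8 + w + w² + w*(11 - w) (Z(w) = -8 + ((w² + (12 + (2 - 3 - w))*w) + w) = -8 + ((w² + (12 + (-1 - w))*w) + w) = -8 + ((w² + (11 - w)*w) + w) = -8 + ((w² + w*(11 - w)) + w) = -8 + (w + w² + w*(11 - w)) = -8 + w + w² + w*(11 - w))
(57476 + 129986) + Z(225) = (57476 + 129986) + (-8 + 12*225) = 187462 + (-8 + 2700) = 187462 + 2692 = 190154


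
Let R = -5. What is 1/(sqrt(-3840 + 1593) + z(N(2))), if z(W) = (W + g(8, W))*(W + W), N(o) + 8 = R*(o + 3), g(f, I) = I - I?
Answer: 726/1581977 - I*sqrt(2247)/4745931 ≈ 0.00045892 - 9.988e-6*I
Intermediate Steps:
g(f, I) = 0
N(o) = -23 - 5*o (N(o) = -8 - 5*(o + 3) = -8 - 5*(3 + o) = -8 + (-15 - 5*o) = -23 - 5*o)
z(W) = 2*W**2 (z(W) = (W + 0)*(W + W) = W*(2*W) = 2*W**2)
1/(sqrt(-3840 + 1593) + z(N(2))) = 1/(sqrt(-3840 + 1593) + 2*(-23 - 5*2)**2) = 1/(sqrt(-2247) + 2*(-23 - 10)**2) = 1/(I*sqrt(2247) + 2*(-33)**2) = 1/(I*sqrt(2247) + 2*1089) = 1/(I*sqrt(2247) + 2178) = 1/(2178 + I*sqrt(2247))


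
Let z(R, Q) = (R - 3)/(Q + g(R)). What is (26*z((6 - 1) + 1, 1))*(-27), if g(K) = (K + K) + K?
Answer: -2106/19 ≈ -110.84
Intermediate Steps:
g(K) = 3*K (g(K) = 2*K + K = 3*K)
z(R, Q) = (-3 + R)/(Q + 3*R) (z(R, Q) = (R - 3)/(Q + 3*R) = (-3 + R)/(Q + 3*R))
(26*z((6 - 1) + 1, 1))*(-27) = (26*((-3 + ((6 - 1) + 1))/(1 + 3*((6 - 1) + 1))))*(-27) = (26*((-3 + (5 + 1))/(1 + 3*(5 + 1))))*(-27) = (26*((-3 + 6)/(1 + 3*6)))*(-27) = (26*(3/(1 + 18)))*(-27) = (26*(3/19))*(-27) = (78/19)*(-27) = -2106/19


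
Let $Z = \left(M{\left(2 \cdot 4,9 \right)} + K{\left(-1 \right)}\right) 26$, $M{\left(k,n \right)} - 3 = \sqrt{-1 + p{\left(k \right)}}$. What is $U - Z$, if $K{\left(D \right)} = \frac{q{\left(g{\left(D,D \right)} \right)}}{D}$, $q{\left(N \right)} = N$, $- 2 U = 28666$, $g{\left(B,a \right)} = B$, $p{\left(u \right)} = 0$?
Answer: $-14437 - 26 i \approx -14437.0 - 26.0 i$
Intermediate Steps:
$U = -14333$ ($U = \left(- \frac{1}{2}\right) 28666 = -14333$)
$M{\left(k,n \right)} = 3 + i$ ($M{\left(k,n \right)} = 3 + \sqrt{-1 + 0} = 3 + \sqrt{-1} = 3 + i$)
$K{\left(D \right)} = 1$ ($K{\left(D \right)} = \frac{D}{D} = 1$)
$Z = 104 + 26 i$ ($Z = \left(\left(3 + i\right) + 1\right) 26 = \left(4 + i\right) 26 = 104 + 26 i \approx 104.0 + 26.0 i$)
$U - Z = -14333 - \left(104 + 26 i\right) = -14437 - 26 i$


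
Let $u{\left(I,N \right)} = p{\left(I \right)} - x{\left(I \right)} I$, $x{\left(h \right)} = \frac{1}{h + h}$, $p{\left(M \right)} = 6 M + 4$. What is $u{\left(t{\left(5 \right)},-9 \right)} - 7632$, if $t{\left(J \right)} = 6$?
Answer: $- \frac{15185}{2} \approx -7592.5$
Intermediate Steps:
$p{\left(M \right)} = 4 + 6 M$
$x{\left(h \right)} = \frac{1}{2 h}$
$u{\left(I,N \right)} = \frac{7}{2} + 6 I$ ($u{\left(I,N \right)} = \left(4 + 6 I\right) - \frac{1}{2 I} I = \left(4 + 6 I\right) - \frac{1}{2} = \frac{7}{2} + 6 I$)
$u{\left(t{\left(5 \right)},-9 \right)} - 7632 = \left(\frac{7}{2} + 6 \cdot 6\right) - 7632 = \left(\frac{7}{2} + 36\right) - 7632 = \frac{79}{2} - 7632 = - \frac{15185}{2}$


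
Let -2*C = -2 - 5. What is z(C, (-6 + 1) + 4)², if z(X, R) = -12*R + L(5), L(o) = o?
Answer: 289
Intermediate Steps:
C = 7/2 (C = -(-2 - 5)/2 = -½*(-7) = 7/2 ≈ 3.5000)
z(X, R) = 5 - 12*R (z(X, R) = -12*R + 5 = 5 - 12*R)
z(C, (-6 + 1) + 4)² = (5 - 12*((-6 + 1) + 4))² = (5 - 12*(-5 + 4))² = (5 - 12*(-1))² = (5 + 12)² = 17² = 289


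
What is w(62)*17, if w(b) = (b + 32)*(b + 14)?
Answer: 121448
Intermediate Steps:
w(b) = (14 + b)*(32 + b) (w(b) = (32 + b)*(14 + b) = (14 + b)*(32 + b))
w(62)*17 = (448 + 62² + 46*62)*17 = (448 + 3844 + 2852)*17 = 7144*17 = 121448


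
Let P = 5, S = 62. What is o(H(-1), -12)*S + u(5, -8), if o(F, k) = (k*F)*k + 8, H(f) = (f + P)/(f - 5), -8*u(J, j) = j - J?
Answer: -43635/8 ≈ -5454.4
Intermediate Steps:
u(J, j) = -j/8 + J/8 (u(J, j) = -(j - J)/8 = -j/8 + J/8)
H(f) = (5 + f)/(-5 + f) (H(f) = (f + 5)/(f - 5) = (5 + f)/(-5 + f))
o(F, k) = 8 + F*k² (o(F, k) = (F*k)*k + 8 = F*k² + 8 = 8 + F*k²)
o(H(-1), -12)*S + u(5, -8) = (8 + ((5 - 1)/(-5 - 1))*(-12)²)*62 + (-⅛*(-8) + (⅛)*5) = (8 + (4/(-6))*144)*62 + (1 + 5/8) = (8 - ⅙*4*144)*62 + 13/8 = (8 - ⅔*144)*62 + 13/8 = (8 - 96)*62 + 13/8 = -88*62 + 13/8 = -5456 + 13/8 = -43635/8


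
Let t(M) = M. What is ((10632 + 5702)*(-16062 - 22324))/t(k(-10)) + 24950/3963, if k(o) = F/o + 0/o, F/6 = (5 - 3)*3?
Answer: 2070657416360/11889 ≈ 1.7417e+8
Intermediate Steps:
F = 36 (F = 6*((5 - 3)*3) = 6*(2*3) = 6*6 = 36)
k(o) = 36/o (k(o) = 36/o + 0/o = 36/o + 0 = 36/o)
((10632 + 5702)*(-16062 - 22324))/t(k(-10)) + 24950/3963 = ((10632 + 5702)*(-16062 - 22324))/((36/(-10))) + 24950/3963 = (16334*(-38386))/((36*(-⅒))) + 24950*(1/3963) = -626996924/(-18/5) + 24950/3963 = -626996924*(-5/18) + 24950/3963 = 1567492310/9 + 24950/3963 = 2070657416360/11889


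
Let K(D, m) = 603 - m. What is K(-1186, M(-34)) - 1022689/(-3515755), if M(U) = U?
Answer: 2240558624/3515755 ≈ 637.29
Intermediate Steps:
K(-1186, M(-34)) - 1022689/(-3515755) = (603 - 1*(-34)) - 1022689/(-3515755) = (603 + 34) - 1022689*(-1/3515755) = 637 + 1022689/3515755 = 2240558624/3515755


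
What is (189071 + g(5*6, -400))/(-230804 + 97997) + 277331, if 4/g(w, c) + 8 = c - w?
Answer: 8066056681076/29084733 ≈ 2.7733e+5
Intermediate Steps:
g(w, c) = 4/(-8 + c - w) (g(w, c) = 4/(-8 + (c - w)) = 4/(-8 + c - w))
(189071 + g(5*6, -400))/(-230804 + 97997) + 277331 = (189071 - 4/(8 + 5*6 - 1*(-400)))/(-230804 + 97997) + 277331 = (189071 - 4/(8 + 30 + 400))/(-132807) + 277331 = (189071 - 4/438)*(-1/132807) + 277331 = (189071 - 4*1/438)*(-1/132807) + 277331 = (189071 - 2/219)*(-1/132807) + 277331 = (41406547/219)*(-1/132807) + 277331 = -41406547/29084733 + 277331 = 8066056681076/29084733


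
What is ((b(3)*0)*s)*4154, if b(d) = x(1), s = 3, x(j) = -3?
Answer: 0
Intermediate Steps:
b(d) = -3
((b(3)*0)*s)*4154 = (-3*0*3)*4154 = (0*3)*4154 = 0*4154 = 0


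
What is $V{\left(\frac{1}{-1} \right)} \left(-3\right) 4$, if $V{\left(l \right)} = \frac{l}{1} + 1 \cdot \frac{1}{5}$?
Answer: $\frac{48}{5} \approx 9.6$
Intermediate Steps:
$V{\left(l \right)} = \frac{1}{5} + l$ ($V{\left(l \right)} = l 1 + 1 \cdot \frac{1}{5} = l + \frac{1}{5} = \frac{1}{5} + l$)
$V{\left(\frac{1}{-1} \right)} \left(-3\right) 4 = \left(\frac{1}{5} + \frac{1}{-1}\right) \left(-3\right) 4 = \left(\frac{1}{5} - 1\right) \left(-3\right) 4 = \left(- \frac{4}{5}\right) \left(-3\right) 4 = \frac{12}{5} \cdot 4 = \frac{48}{5}$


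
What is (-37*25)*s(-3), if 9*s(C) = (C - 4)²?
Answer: -45325/9 ≈ -5036.1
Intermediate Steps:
s(C) = (-4 + C)²/9 (s(C) = (C - 4)²/9 = (-4 + C)²/9)
(-37*25)*s(-3) = (-37*25)*((-4 - 3)²/9) = -925*(-7)²/9 = -925*49/9 = -45325/9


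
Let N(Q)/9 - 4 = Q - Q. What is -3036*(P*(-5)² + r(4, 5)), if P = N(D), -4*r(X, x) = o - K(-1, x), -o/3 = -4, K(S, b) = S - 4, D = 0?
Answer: -2719497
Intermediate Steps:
K(S, b) = -4 + S
o = 12 (o = -3*(-4) = 12)
r(X, x) = -17/4 (r(X, x) = -(12 - (-4 - 1))/4 = -(12 - 1*(-5))/4 = -(12 + 5)/4 = -¼*17 = -17/4)
N(Q) = 36 (N(Q) = 36 + 9*(Q - Q) = 36 + 9*0 = 36 + 0 = 36)
P = 36
-3036*(P*(-5)² + r(4, 5)) = -3036*(36*(-5)² - 17/4) = -3036*(36*25 - 17/4) = -3036*(900 - 17/4) = -3036*3583/4 = -2719497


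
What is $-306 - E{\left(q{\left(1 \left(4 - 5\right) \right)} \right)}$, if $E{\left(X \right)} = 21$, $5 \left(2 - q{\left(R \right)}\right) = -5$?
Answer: $-327$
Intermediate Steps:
$q{\left(R \right)} = 3$ ($q{\left(R \right)} = 2 - -1 = 2 + 1 = 3$)
$-306 - E{\left(q{\left(1 \left(4 - 5\right) \right)} \right)} = -306 - 21 = -327$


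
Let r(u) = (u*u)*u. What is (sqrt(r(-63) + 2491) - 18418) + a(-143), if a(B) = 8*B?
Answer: -19562 + 2*I*sqrt(61889) ≈ -19562.0 + 497.55*I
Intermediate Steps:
r(u) = u**3 (r(u) = u**2*u = u**3)
(sqrt(r(-63) + 2491) - 18418) + a(-143) = (sqrt((-63)**3 + 2491) - 18418) + 8*(-143) = (sqrt(-250047 + 2491) - 18418) - 1144 = (sqrt(-247556) - 18418) - 1144 = (2*I*sqrt(61889) - 18418) - 1144 = (-18418 + 2*I*sqrt(61889)) - 1144 = -19562 + 2*I*sqrt(61889)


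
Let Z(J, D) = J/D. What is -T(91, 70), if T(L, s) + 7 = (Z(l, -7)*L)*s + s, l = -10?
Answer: -9163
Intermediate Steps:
T(L, s) = -7 + s + 10*L*s/7 (T(L, s) = -7 + (((-10/(-7))*L)*s + s) = -7 + (((-10*(-1/7))*L)*s + s) = -7 + ((10*L/7)*s + s) = -7 + (10*L*s/7 + s) = -7 + (s + 10*L*s/7) = -7 + s + 10*L*s/7)
-T(91, 70) = -(-7 + 70 + (10/7)*91*70) = -(-7 + 70 + 9100) = -1*9163 = -9163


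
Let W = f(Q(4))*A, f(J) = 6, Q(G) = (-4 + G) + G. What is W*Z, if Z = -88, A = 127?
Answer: -67056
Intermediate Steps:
Q(G) = -4 + 2*G
W = 762 (W = 6*127 = 762)
W*Z = 762*(-88) = -67056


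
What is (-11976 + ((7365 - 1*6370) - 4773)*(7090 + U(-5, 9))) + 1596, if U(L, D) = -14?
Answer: -26743508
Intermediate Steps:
(-11976 + ((7365 - 1*6370) - 4773)*(7090 + U(-5, 9))) + 1596 = (-11976 + ((7365 - 1*6370) - 4773)*(7090 - 14)) + 1596 = (-11976 + ((7365 - 6370) - 4773)*7076) + 1596 = (-11976 + (995 - 4773)*7076) + 1596 = (-11976 - 3778*7076) + 1596 = (-11976 - 26733128) + 1596 = -26745104 + 1596 = -26743508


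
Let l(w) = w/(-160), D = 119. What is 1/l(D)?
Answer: -160/119 ≈ -1.3445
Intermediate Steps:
l(w) = -w/160 (l(w) = w*(-1/160) = -w/160)
1/l(D) = 1/(-1/160*119) = 1/(-119/160) = -160/119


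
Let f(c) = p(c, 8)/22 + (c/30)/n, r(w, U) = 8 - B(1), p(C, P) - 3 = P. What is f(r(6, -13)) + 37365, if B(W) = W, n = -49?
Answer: 3923377/105 ≈ 37366.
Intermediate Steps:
p(C, P) = 3 + P
r(w, U) = 7 (r(w, U) = 8 - 1*1 = 8 - 1 = 7)
f(c) = ½ - c/1470 (f(c) = (3 + 8)/22 + (c/30)/(-49) = 11*(1/22) + (c*(1/30))*(-1/49) = ½ + (c/30)*(-1/49) = ½ - c/1470)
f(r(6, -13)) + 37365 = (½ - 1/1470*7) + 37365 = (½ - 1/210) + 37365 = 52/105 + 37365 = 3923377/105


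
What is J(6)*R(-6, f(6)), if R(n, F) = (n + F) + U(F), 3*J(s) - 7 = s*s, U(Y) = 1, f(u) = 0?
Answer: -215/3 ≈ -71.667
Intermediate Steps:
J(s) = 7/3 + s**2/3 (J(s) = 7/3 + (s*s)/3 = 7/3 + s**2/3)
R(n, F) = 1 + F + n (R(n, F) = (n + F) + 1 = (F + n) + 1 = 1 + F + n)
J(6)*R(-6, f(6)) = (7/3 + (1/3)*6**2)*(1 + 0 - 6) = (7/3 + (1/3)*36)*(-5) = (7/3 + 12)*(-5) = (43/3)*(-5) = -215/3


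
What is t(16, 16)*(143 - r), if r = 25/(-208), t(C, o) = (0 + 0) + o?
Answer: 29769/13 ≈ 2289.9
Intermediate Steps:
t(C, o) = o (t(C, o) = 0 + o = o)
r = -25/208 (r = 25*(-1/208) = -25/208 ≈ -0.12019)
t(16, 16)*(143 - r) = 16*(143 - 1*(-25/208)) = 16*(143 + 25/208) = 16*(29769/208) = 29769/13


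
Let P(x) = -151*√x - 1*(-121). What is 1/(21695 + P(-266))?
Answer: 10908/241001461 + 151*I*√266/482002922 ≈ 4.5261e-5 + 5.1094e-6*I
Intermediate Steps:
P(x) = 121 - 151*√x (P(x) = -151*√x + 121 = 121 - 151*√x)
1/(21695 + P(-266)) = 1/(21695 + (121 - 151*I*√266)) = 1/(21816 - 151*I*√266)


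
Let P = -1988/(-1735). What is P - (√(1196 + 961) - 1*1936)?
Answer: 3360948/1735 - √2157 ≈ 1890.7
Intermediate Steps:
P = 1988/1735 (P = -1988*(-1/1735) = 1988/1735 ≈ 1.1458)
P - (√(1196 + 961) - 1*1936) = 1988/1735 - (√(1196 + 961) - 1*1936) = 1988/1735 - (√2157 - 1936) = 1988/1735 - (-1936 + √2157) = 1988/1735 + (1936 - √2157) = 3360948/1735 - √2157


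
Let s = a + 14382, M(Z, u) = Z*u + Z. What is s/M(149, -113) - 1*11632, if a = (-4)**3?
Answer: -97064567/8344 ≈ -11633.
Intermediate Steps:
a = -64
M(Z, u) = Z + Z*u
s = 14318 (s = -64 + 14382 = 14318)
s/M(149, -113) - 1*11632 = 14318/((149*(1 - 113))) - 1*11632 = 14318/((149*(-112))) - 11632 = 14318/(-16688) - 11632 = 14318*(-1/16688) - 11632 = -7159/8344 - 11632 = -97064567/8344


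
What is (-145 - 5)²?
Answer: 22500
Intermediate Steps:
(-145 - 5)² = (-150)² = 22500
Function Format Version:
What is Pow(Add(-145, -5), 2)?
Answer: 22500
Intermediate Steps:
Pow(Add(-145, -5), 2) = Pow(-150, 2) = 22500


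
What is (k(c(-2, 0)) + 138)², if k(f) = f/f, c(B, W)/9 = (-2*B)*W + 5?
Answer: 19321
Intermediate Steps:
c(B, W) = 45 - 18*B*W (c(B, W) = 9*((-2*B)*W + 5) = 9*(-2*B*W + 5) = 9*(5 - 2*B*W) = 45 - 18*B*W)
k(f) = 1
(k(c(-2, 0)) + 138)² = (1 + 138)² = 139² = 19321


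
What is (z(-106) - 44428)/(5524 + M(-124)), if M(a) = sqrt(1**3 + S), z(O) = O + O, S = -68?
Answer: -246591360/30514643 + 44640*I*sqrt(67)/30514643 ≈ -8.0811 + 0.011974*I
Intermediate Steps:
z(O) = 2*O
M(a) = I*sqrt(67) (M(a) = sqrt(1**3 - 68) = sqrt(1 - 68) = sqrt(-67) = I*sqrt(67))
(z(-106) - 44428)/(5524 + M(-124)) = (2*(-106) - 44428)/(5524 + I*sqrt(67)) = (-212 - 44428)/(5524 + I*sqrt(67)) = -44640/(5524 + I*sqrt(67))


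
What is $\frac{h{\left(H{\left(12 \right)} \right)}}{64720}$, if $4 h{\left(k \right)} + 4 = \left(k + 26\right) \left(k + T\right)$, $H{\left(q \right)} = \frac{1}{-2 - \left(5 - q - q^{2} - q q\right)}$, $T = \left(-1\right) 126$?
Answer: $- \frac{281614019}{22224589120} \approx -0.012671$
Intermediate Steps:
$T = -126$
$H{\left(q \right)} = \frac{1}{-7 + q + 2 q^{2}}$ ($H{\left(q \right)} = \frac{1}{-2 + \left(\left(\left(q^{2} + q^{2}\right) - 5\right) + q\right)} = \frac{1}{-2 + \left(\left(2 q^{2} - 5\right) + q\right)} = \frac{1}{-2 + \left(\left(-5 + 2 q^{2}\right) + q\right)} = \frac{1}{-2 + \left(-5 + q + 2 q^{2}\right)} = \frac{1}{-7 + q + 2 q^{2}}$)
$h{\left(k \right)} = -1 + \frac{\left(-126 + k\right) \left(26 + k\right)}{4}$ ($h{\left(k \right)} = -1 + \frac{\left(k + 26\right) \left(k - 126\right)}{4} = -1 + \frac{\left(26 + k\right) \left(-126 + k\right)}{4} = -1 + \frac{\left(-126 + k\right) \left(26 + k\right)}{4}$)
$\frac{h{\left(H{\left(12 \right)} \right)}}{64720} = \frac{-820 - \frac{25}{-7 + 12 + 2 \cdot 12^{2}} + \frac{\left(\frac{1}{-7 + 12 + 2 \cdot 12^{2}}\right)^{2}}{4}}{64720} = \left(-820 - \frac{25}{-7 + 12 + 2 \cdot 144} + \frac{\left(\frac{1}{-7 + 12 + 2 \cdot 144}\right)^{2}}{4}\right) \frac{1}{64720} = \left(-820 - \frac{25}{-7 + 12 + 288} + \frac{\left(\frac{1}{-7 + 12 + 288}\right)^{2}}{4}\right) \frac{1}{64720} = \left(-820 - \frac{25}{293} + \frac{\left(\frac{1}{293}\right)^{2}}{4}\right) \frac{1}{64720} = \left(-820 - \frac{25}{293} + \frac{1}{4 \cdot 85849}\right) \frac{1}{64720} = \left(-820 - \frac{25}{293} + \frac{1}{4} \cdot \frac{1}{85849}\right) \frac{1}{64720} = \left(-820 - \frac{25}{293} + \frac{1}{343396}\right) \frac{1}{64720} = \left(- \frac{281614019}{343396}\right) \frac{1}{64720} = - \frac{281614019}{22224589120}$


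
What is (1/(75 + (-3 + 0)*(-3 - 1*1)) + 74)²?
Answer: 41460721/7569 ≈ 5477.7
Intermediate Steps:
(1/(75 + (-3 + 0)*(-3 - 1*1)) + 74)² = (1/(75 - 3*(-3 - 1)) + 74)² = (1/(75 - 3*(-4)) + 74)² = (1/(75 + 12) + 74)² = (1/87 + 74)² = (6439/87)² = 41460721/7569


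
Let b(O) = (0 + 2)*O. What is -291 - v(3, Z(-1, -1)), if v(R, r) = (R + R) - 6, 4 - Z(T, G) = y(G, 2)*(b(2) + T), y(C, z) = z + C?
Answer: -291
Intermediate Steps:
y(C, z) = C + z
b(O) = 2*O
Z(T, G) = 4 - (2 + G)*(4 + T) (Z(T, G) = 4 - (G + 2)*(2*2 + T) = 4 - (2 + G)*(4 + T))
v(R, r) = -6 + 2*R (v(R, r) = 2*R - 6 = -6 + 2*R)
-291 - v(3, Z(-1, -1)) = -291 - (-6 + 2*3) = -291 - (-6 + 6) = -291 - 1*0 = -291 + 0 = -291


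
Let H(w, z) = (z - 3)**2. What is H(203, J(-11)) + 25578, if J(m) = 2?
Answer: 25579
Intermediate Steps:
H(w, z) = (-3 + z)**2
H(203, J(-11)) + 25578 = (-3 + 2)**2 + 25578 = (-1)**2 + 25578 = 1 + 25578 = 25579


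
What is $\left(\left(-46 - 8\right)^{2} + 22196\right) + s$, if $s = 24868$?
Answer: $49980$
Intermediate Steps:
$\left(\left(-46 - 8\right)^{2} + 22196\right) + s = \left(\left(-46 - 8\right)^{2} + 22196\right) + 24868 = \left(\left(-54\right)^{2} + 22196\right) + 24868 = \left(2916 + 22196\right) + 24868 = 25112 + 24868 = 49980$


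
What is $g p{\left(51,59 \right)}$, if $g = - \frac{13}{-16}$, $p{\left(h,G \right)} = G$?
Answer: $\frac{767}{16} \approx 47.938$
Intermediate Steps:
$g = \frac{13}{16}$ ($g = \left(-13\right) \left(- \frac{1}{16}\right) = \frac{13}{16} \approx 0.8125$)
$g p{\left(51,59 \right)} = \frac{13}{16} \cdot 59 = \frac{767}{16}$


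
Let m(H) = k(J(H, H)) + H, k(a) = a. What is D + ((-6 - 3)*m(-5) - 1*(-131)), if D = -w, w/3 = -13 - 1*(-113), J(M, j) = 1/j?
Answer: -611/5 ≈ -122.20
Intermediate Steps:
J(M, j) = 1/j
w = 300 (w = 3*(-13 - 1*(-113)) = 3*(-13 + 113) = 3*100 = 300)
m(H) = H + 1/H (m(H) = 1/H + H = H + 1/H)
D = -300 (D = -1*300 = -300)
D + ((-6 - 3)*m(-5) - 1*(-131)) = -300 + ((-6 - 3)*(-5 + 1/(-5)) - 1*(-131)) = -300 + (-9*(-5 - ⅕) + 131) = -300 + (-9*(-26/5) + 131) = -300 + (234/5 + 131) = -300 + 889/5 = -611/5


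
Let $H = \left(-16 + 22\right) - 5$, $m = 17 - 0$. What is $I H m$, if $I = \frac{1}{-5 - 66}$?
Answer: $- \frac{17}{71} \approx -0.23944$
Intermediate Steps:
$m = 17$ ($m = 17 + 0 = 17$)
$H = 1$ ($H = 6 - 5 = 1$)
$I = - \frac{1}{71}$ ($I = \frac{1}{-71} = - \frac{1}{71} \approx -0.014085$)
$I H m = \left(- \frac{1}{71}\right) 1 \cdot 17 = \left(- \frac{1}{71}\right) 17 = - \frac{17}{71}$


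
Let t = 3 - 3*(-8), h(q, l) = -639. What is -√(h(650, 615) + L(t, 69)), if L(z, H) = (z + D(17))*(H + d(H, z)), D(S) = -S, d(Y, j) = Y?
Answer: -√741 ≈ -27.221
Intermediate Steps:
t = 27 (t = 3 + 24 = 27)
L(z, H) = 2*H*(-17 + z) (L(z, H) = (z - 1*17)*(H + H) = (z - 17)*(2*H) = (-17 + z)*(2*H) = 2*H*(-17 + z))
-√(h(650, 615) + L(t, 69)) = -√(-639 + 2*69*(-17 + 27)) = -√(-639 + 2*69*10) = -√(-639 + 1380) = -√741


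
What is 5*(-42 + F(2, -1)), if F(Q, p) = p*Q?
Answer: -220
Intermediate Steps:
F(Q, p) = Q*p
5*(-42 + F(2, -1)) = 5*(-42 + 2*(-1)) = 5*(-42 - 2) = 5*(-44) = -220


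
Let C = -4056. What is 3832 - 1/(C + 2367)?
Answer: 6472249/1689 ≈ 3832.0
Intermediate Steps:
3832 - 1/(C + 2367) = 3832 - 1/(-4056 + 2367) = 3832 - 1/(-1689) = 3832 - 1*(-1/1689) = 3832 + 1/1689 = 6472249/1689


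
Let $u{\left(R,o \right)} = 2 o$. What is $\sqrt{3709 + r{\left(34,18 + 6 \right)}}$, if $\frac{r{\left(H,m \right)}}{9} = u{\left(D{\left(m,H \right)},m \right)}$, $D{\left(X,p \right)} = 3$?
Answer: $\sqrt{4141} \approx 64.351$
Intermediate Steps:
$r{\left(H,m \right)} = 18 m$ ($r{\left(H,m \right)} = 9 \cdot 2 m = 18 m$)
$\sqrt{3709 + r{\left(34,18 + 6 \right)}} = \sqrt{3709 + 18 \left(18 + 6\right)} = \sqrt{3709 + 18 \cdot 24} = \sqrt{3709 + 432} = \sqrt{4141}$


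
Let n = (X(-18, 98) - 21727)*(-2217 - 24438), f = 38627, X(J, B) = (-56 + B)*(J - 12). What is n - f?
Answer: 612679858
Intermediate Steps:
X(J, B) = (-56 + B)*(-12 + J)
n = 612718485 (n = ((672 - 56*(-18) - 12*98 + 98*(-18)) - 21727)*(-2217 - 24438) = ((672 + 1008 - 1176 - 1764) - 21727)*(-26655) = (-1260 - 21727)*(-26655) = -22987*(-26655) = 612718485)
n - f = 612718485 - 1*38627 = 612718485 - 38627 = 612679858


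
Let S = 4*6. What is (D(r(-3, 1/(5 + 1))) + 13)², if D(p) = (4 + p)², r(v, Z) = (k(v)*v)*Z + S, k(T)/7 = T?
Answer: 35772361/16 ≈ 2.2358e+6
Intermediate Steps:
S = 24
k(T) = 7*T
r(v, Z) = 24 + 7*Z*v² (r(v, Z) = ((7*v)*v)*Z + 24 = (7*v²)*Z + 24 = 7*Z*v² + 24 = 24 + 7*Z*v²)
(D(r(-3, 1/(5 + 1))) + 13)² = ((4 + (24 + 7*(-3)²/(5 + 1)))² + 13)² = ((4 + (24 + 7*9/6))² + 13)² = ((4 + (24 + 7*(⅙)*9))² + 13)² = ((4 + (24 + 21/2))² + 13)² = ((4 + 69/2)² + 13)² = ((77/2)² + 13)² = (5929/4 + 13)² = (5981/4)² = 35772361/16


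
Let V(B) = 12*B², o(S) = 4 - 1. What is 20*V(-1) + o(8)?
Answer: 243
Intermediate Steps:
o(S) = 3
20*V(-1) + o(8) = 20*(12*(-1)²) + 3 = 20*(12*1) + 3 = 20*12 + 3 = 240 + 3 = 243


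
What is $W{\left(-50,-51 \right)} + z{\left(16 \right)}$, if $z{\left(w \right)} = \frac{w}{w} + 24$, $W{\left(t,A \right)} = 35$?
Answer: $60$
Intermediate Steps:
$z{\left(w \right)} = 25$ ($z{\left(w \right)} = 1 + 24 = 25$)
$W{\left(-50,-51 \right)} + z{\left(16 \right)} = 35 + 25 = 60$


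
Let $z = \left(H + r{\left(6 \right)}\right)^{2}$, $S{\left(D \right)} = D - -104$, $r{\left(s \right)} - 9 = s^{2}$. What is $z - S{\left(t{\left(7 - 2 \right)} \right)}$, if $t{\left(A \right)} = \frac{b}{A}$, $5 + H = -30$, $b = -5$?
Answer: $-3$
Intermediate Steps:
$r{\left(s \right)} = 9 + s^{2}$
$H = -35$ ($H = -5 - 30 = -35$)
$t{\left(A \right)} = - \frac{5}{A}$
$S{\left(D \right)} = 104 + D$ ($S{\left(D \right)} = D + 104 = 104 + D$)
$z = 100$ ($z = \left(-35 + \left(9 + 6^{2}\right)\right)^{2} = \left(-35 + \left(9 + 36\right)\right)^{2} = \left(-35 + 45\right)^{2} = 10^{2} = 100$)
$z - S{\left(t{\left(7 - 2 \right)} \right)} = 100 - \left(104 - \frac{5}{7 - 2}\right) = 100 - \left(104 - \frac{5}{5}\right) = 100 - \left(104 - 1\right) = 100 - 103 = -3$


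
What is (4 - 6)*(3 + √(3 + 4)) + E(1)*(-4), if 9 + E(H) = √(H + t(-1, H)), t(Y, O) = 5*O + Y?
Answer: 30 - 4*√5 - 2*√7 ≈ 15.764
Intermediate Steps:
t(Y, O) = Y + 5*O
E(H) = -9 + √(-1 + 6*H) (E(H) = -9 + √(H + (-1 + 5*H)) = -9 + √(-1 + 6*H))
(4 - 6)*(3 + √(3 + 4)) + E(1)*(-4) = (4 - 6)*(3 + √(3 + 4)) + (-9 + √(-1 + 6*1))*(-4) = -2*(3 + √7) + (-9 + √(-1 + 6))*(-4) = (-6 - 2*√7) + (-9 + √5)*(-4) = (-6 - 2*√7) + (36 - 4*√5) = 30 - 4*√5 - 2*√7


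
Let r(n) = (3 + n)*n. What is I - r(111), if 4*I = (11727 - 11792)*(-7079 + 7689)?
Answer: -45133/2 ≈ -22567.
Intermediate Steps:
r(n) = n*(3 + n)
I = -19825/2 (I = ((11727 - 11792)*(-7079 + 7689))/4 = (-65*610)/4 = (1/4)*(-39650) = -19825/2 ≈ -9912.5)
I - r(111) = -19825/2 - 111*(3 + 111) = -19825/2 - 111*114 = -19825/2 - 1*12654 = -19825/2 - 12654 = -45133/2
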